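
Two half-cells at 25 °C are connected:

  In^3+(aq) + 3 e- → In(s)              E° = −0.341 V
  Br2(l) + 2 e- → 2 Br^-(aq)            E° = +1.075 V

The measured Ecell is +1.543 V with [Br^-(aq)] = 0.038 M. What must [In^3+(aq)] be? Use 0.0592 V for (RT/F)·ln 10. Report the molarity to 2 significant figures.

0.0067 M

Br₂/Br⁻ is the cathode (higher E°); E°cell = +1.075 − (−0.341) = +1.416 V with n = 6.
Rearranging E = E° − (0.0592/n)·log Q gives log Q = 6(+1.416 − (+1.543))/0.0592 = −12.872.
The balanced reaction is 3 Br2(l) + 2 In(s) → 6 Br^-(aq) + 2 In^3+(aq), so Q = [Br^-(aq)]^6·[In^3+(aq)]^2.
Substituting the known concentrations and solving, log [In^3+(aq)] = −2.175 and [In^3+(aq)] = 0.0067 M.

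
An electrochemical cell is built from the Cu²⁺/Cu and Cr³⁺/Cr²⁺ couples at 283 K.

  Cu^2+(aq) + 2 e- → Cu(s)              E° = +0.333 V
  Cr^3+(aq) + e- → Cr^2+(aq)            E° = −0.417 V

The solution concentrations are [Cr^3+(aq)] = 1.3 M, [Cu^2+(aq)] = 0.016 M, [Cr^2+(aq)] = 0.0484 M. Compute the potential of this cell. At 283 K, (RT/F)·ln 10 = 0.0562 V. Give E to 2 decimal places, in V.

+0.62 V

The Cu²⁺/Cu couple has the more positive E°, so it is the cathode; Cr³⁺/Cr²⁺ is the anode.
E°cell = E°cat − E°an = +0.333 − (−0.417) = +0.750 V; n = 2.
Balancing gives Cu^2+(aq) + 2 Cr^2+(aq) → Cu(s) + 2 Cr^3+(aq); hence Q = [Cr^3+(aq)]^2 / ([Cu^2+(aq)]·[Cr^2+(aq)]^2) = 4.51×10^4 (log Q = 4.654).
Applying E = E° − (RT ln10/nF)·log Q gives +0.750 − (0.0562/2)(4.654) = +0.62 V.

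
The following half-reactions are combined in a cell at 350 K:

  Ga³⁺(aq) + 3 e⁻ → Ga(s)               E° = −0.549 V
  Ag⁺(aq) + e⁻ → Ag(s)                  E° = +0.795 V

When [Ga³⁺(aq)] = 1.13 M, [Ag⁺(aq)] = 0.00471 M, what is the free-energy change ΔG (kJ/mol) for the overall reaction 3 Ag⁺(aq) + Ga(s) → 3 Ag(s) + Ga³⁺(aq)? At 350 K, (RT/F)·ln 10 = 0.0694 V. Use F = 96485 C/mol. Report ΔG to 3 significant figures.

E°cell = +0.795 − (−0.549) = +1.344 V; the balanced reaction transfers n = 3 electrons.
Q = [Ga³⁺(aq)] / [Ag⁺(aq)]^3 = 1.08×10^7, so log Q = 7.034 and E = +1.344 − (0.0694/3)(7.034) = +1.1813 V.
Finally ΔG = −nFE = −(3)(96485 C/mol)(+1.1813 V) = −342 kJ/mol.

−342 kJ/mol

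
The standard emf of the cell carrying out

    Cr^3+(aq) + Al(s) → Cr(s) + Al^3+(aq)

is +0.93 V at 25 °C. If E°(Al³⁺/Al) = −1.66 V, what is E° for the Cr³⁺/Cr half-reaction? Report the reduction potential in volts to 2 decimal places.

−0.73 V

In the reaction as written the Cr³⁺/Cr couple is reduced (cathode) and Al³⁺/Al is oxidized (anode), so E°cell = E°(Cr³⁺/Cr) − E°(Al³⁺/Al).
E°(Cr³⁺/Cr) = E°cell + E°(anode) = +0.93 + (−1.66) = −0.73 V.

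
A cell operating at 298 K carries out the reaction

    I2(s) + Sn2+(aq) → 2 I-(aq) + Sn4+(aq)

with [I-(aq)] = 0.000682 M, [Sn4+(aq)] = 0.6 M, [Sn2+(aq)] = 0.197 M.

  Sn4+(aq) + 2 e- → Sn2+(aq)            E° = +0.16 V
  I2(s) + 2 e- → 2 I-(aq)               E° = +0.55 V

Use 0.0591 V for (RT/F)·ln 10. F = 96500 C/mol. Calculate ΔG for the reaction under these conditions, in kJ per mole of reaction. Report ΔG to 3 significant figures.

With I₂/I⁻ reduced at the cathode, E°cell = +0.55 − (+0.16) = +0.39 V and n = 2.
Q = ([I-(aq)]^2·[Sn4+(aq)]) / [Sn2+(aq)] = 1.42×10^−6, so log Q = −5.849 and E = +0.39 − (0.0591/2)(−5.849) = +0.5628 V.
Then ΔG = −nFE = −2 × 96500 × +0.5628 J/mol = −109 kJ/mol.

−109 kJ/mol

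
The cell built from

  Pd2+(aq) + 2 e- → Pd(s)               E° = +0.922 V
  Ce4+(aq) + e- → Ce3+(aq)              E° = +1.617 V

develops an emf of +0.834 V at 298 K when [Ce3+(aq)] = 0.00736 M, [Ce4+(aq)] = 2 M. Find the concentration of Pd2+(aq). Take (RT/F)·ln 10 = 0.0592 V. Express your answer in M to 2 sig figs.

1.5 M

The Ce⁴⁺/Ce³⁺ couple has the larger reduction potential, so it is the cathode: E°cell = +1.617 − (+0.922) = +0.695 V and n = 2.
From the Nernst equation, log Q = n(E° − E)/0.0592 = 2·(+0.695 − (+0.834))/0.0592 = −4.696.
The balanced reaction is 2 Ce4+(aq) + Pd(s) → 2 Ce3+(aq) + Pd2+(aq), so Q = ([Ce3+(aq)]^2·[Pd2+(aq)]) / [Ce4+(aq)]^2.
Solving for the unknown gives log [Pd2+(aq)] = 0.172, so [Pd2+(aq)] ≈ 1.5 M.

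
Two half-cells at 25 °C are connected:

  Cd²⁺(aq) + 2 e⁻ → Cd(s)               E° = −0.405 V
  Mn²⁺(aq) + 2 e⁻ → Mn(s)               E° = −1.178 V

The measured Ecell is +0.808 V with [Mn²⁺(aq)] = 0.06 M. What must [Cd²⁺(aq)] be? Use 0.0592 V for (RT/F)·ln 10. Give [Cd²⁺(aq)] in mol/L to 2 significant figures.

With Cd²⁺/Cd at the cathode and Mn²⁺/Mn at the anode, E°cell = −0.405 − (−1.178) = +0.773 V (n = 2).
Since E = E° − (0.0592/n)·log Q, log Q = n(E° − E)/0.0592 = −1.182.
Balancing electrons gives Cd²⁺(aq) + Mn(s) → Cd(s) + Mn²⁺(aq); thus Q = [Mn²⁺(aq)] / [Cd²⁺(aq)].
Solving for the unknown gives log [Cd²⁺(aq)] = −0.040, so [Cd²⁺(aq)] ≈ 0.91 M.

0.91 M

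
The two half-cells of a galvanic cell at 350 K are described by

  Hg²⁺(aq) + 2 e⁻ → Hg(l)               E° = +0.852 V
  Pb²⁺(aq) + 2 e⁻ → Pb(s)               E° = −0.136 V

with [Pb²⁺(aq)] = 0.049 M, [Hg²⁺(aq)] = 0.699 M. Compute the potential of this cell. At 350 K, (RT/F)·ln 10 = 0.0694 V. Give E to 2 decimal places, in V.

+1.03 V

Since E°(Hg²⁺/Hg) > E°(Pb²⁺/Pb), Hg²⁺/Hg serves as the cathode.
E°cell = +0.852 − (−0.136) = +0.988 V, with n = 2 electrons transferred.
The balanced reaction is Hg²⁺(aq) + Pb(s) → Hg(l) + Pb²⁺(aq), so Q = [Pb²⁺(aq)] / [Hg²⁺(aq)] = 0.0701 and log Q = −1.154.
E = E° − (0.0694/n)·log Q = +0.988 − (0.0694/2)(−1.154) = +1.03 V.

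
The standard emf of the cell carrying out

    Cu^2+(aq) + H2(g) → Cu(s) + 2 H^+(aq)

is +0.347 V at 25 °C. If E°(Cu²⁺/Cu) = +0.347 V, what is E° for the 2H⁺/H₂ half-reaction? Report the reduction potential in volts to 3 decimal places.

+0.000 V

In the reaction as written the Cu²⁺/Cu couple is reduced (cathode) and 2H⁺/H₂ is oxidized (anode), so E°cell = E°(Cu²⁺/Cu) − E°(2H⁺/H₂).
E°(2H⁺/H₂) = E°(cathode) − E°cell = +0.347 − (+0.347) = +0.000 V.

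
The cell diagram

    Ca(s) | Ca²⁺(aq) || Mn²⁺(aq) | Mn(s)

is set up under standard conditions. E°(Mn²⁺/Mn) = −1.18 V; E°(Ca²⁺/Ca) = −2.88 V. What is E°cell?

+1.70 V

By convention the left-hand electrode in cell notation is the anode (oxidation) and the right-hand electrode is the cathode (reduction).
E°cell = E°(right) − E°(left) = −1.18 − (−2.88) = +1.70 V.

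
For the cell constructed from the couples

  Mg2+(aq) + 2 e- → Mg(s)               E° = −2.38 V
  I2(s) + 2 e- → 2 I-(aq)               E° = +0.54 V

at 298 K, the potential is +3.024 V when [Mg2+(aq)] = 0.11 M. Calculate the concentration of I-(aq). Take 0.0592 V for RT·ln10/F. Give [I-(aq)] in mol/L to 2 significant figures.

I₂/I⁻ is the cathode (higher E°); E°cell = +0.54 − (−2.38) = +2.92 V with n = 2.
Since E = E° − (0.0592/n)·log Q, log Q = n(E° − E)/0.0592 = −3.514.
The balanced reaction is I2(s) + Mg(s) → 2 I-(aq) + Mg2+(aq), so Q = [I-(aq)]^2·[Mg2+(aq)].
Isolating [I-(aq)] in Q = 10^{−3.514} yields log [I-(aq)] = −1.278, i.e. 0.053 M.

0.053 M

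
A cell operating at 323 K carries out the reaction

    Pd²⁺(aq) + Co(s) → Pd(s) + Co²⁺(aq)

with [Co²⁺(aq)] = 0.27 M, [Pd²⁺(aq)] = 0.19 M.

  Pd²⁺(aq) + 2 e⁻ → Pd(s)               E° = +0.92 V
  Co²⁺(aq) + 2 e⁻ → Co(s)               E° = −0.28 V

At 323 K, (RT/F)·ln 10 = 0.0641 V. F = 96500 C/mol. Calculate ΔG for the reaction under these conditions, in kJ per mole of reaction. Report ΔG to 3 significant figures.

−231 kJ/mol

E°cell = +0.92 − (−0.28) = +1.20 V; the balanced reaction transfers n = 2 electrons.
Here Q = [Co²⁺(aq)] / [Pd²⁺(aq)] = 1.42 (log Q = 0.153), giving E = +1.20 − (0.0641/2)·(0.153) = +1.1951 V.
Then ΔG = −nFE = −2 × 96500 × +1.1951 J/mol = −231 kJ/mol.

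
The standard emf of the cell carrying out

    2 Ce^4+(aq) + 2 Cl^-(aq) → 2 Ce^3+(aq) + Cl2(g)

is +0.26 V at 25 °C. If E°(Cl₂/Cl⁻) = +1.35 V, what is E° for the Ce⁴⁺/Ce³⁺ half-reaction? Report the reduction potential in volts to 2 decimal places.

+1.61 V

In the reaction as written the Ce⁴⁺/Ce³⁺ couple is reduced (cathode) and Cl₂/Cl⁻ is oxidized (anode), so E°cell = E°(Ce⁴⁺/Ce³⁺) − E°(Cl₂/Cl⁻).
E°(Ce⁴⁺/Ce³⁺) = E°cell + E°(anode) = +0.26 + (+1.35) = +1.61 V.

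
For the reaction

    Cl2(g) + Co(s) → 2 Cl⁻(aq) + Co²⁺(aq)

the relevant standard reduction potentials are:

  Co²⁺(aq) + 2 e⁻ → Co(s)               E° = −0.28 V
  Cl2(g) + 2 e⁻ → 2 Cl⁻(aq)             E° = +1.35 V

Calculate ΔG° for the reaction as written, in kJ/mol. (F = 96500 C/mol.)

In the reaction as written Cl2(g) is reduced, so the Cl₂/Cl⁻ couple is the cathode and Co²⁺/Co is the anode.
E°cell = +1.35 − (−0.28) = +1.63 V; balancing electrons gives n = 2.
ΔG° = −nFE°cell = −(2)(96500)(+1.63) J/mol = −315 kJ/mol.

−315 kJ/mol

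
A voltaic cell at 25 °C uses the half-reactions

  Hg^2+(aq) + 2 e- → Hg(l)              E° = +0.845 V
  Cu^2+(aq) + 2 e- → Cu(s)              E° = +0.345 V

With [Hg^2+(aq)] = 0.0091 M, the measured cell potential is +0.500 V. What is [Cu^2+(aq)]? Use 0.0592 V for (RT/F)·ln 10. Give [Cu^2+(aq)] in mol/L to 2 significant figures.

0.0091 M

Hg²⁺/Hg is the cathode (higher E°); E°cell = +0.845 − (+0.345) = +0.500 V with n = 2.
From the Nernst equation, log Q = n(E° − E)/0.0592 = 2·(+0.500 − (+0.500))/0.0592 = 0.000.
The balanced reaction is Hg^2+(aq) + Cu(s) → Hg(l) + Cu^2+(aq), so Q = [Cu^2+(aq)] / [Hg^2+(aq)].
Substituting the known concentrations and solving, log [Cu^2+(aq)] = −2.041 and [Cu^2+(aq)] = 0.0091 M.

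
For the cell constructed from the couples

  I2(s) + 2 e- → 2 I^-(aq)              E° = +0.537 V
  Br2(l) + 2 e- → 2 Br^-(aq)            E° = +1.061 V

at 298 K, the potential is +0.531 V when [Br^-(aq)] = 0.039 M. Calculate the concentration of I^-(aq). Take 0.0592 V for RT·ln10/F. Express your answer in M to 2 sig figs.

With Br₂/Br⁻ at the cathode and I₂/I⁻ at the anode, E°cell = +1.061 − (+0.537) = +0.524 V (n = 2).
From the Nernst equation, log Q = n(E° − E)/0.0592 = 2·(+0.524 − (+0.531))/0.0592 = −0.236.
Balancing electrons gives Br2(l) + 2 I^-(aq) → 2 Br^-(aq) + I2(s); thus Q = [Br^-(aq)]^2 / [I^-(aq)]^2.
Solving for the unknown gives log [I^-(aq)] = −1.291, so [I^-(aq)] ≈ 0.051 M.

0.051 M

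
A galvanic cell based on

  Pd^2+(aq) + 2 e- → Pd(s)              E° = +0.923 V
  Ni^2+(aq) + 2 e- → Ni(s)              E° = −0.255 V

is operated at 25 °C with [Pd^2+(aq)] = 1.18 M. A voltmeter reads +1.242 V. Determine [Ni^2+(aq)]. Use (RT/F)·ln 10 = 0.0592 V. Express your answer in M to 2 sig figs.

Pd²⁺/Pd is the cathode (higher E°); E°cell = +0.923 − (−0.255) = +1.178 V with n = 2.
Since E = E° − (0.0592/n)·log Q, log Q = n(E° − E)/0.0592 = −2.162.
Balancing electrons gives Pd^2+(aq) + Ni(s) → Pd(s) + Ni^2+(aq); thus Q = [Ni^2+(aq)] / [Pd^2+(aq)].
Substituting the known concentrations and solving, log [Ni^2+(aq)] = −2.090 and [Ni^2+(aq)] = 0.0081 M.

0.0081 M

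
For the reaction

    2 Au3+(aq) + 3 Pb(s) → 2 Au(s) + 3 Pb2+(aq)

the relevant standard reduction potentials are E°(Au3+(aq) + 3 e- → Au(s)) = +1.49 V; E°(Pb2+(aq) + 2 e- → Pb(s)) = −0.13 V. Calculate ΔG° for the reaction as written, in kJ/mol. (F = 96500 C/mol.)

−938 kJ/mol

In the reaction as written Au3+(aq) is reduced, so the Au³⁺/Au couple is the cathode and Pb²⁺/Pb is the anode.
E°cell = +1.49 − (−0.13) = +1.62 V; balancing electrons gives n = 6.
ΔG° = −nFE°cell = −(6)(96500)(+1.62) J/mol = −938 kJ/mol.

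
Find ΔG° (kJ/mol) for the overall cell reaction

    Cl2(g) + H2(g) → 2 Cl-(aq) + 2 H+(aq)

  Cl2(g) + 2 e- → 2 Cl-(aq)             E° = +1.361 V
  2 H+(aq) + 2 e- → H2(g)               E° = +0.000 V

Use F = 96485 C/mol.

In the reaction as written Cl2(g) is reduced, so the Cl₂/Cl⁻ couple is the cathode and 2H⁺/H₂ is the anode.
E°cell = +1.361 − (+0.000) = +1.361 V; balancing electrons gives n = 2.
ΔG° = −nFE°cell = −(2)(96485)(+1.361) J/mol = −263 kJ/mol.

−263 kJ/mol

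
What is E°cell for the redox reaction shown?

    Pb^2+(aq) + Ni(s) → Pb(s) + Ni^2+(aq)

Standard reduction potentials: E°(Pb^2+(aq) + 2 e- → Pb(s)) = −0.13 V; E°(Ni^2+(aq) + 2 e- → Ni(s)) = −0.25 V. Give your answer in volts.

In the reaction as written, Pb^2+(aq) is reduced (cathode) and Ni^2+(aq) is produced by oxidation at the anode.
E°cell = E°(cathode) − E°(anode) = −0.13 − (−0.25) = +0.12 V.

+0.12 V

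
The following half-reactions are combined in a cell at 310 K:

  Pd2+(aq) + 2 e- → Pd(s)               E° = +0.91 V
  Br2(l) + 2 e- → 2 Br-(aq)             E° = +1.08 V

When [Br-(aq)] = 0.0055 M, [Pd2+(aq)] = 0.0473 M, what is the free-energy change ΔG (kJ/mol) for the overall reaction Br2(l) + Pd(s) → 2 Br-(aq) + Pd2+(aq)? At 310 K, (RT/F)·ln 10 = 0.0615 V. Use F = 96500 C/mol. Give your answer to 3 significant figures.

−67.5 kJ/mol

The standard cell potential is +1.08 − (+0.91) = +0.17 V, with n = 2 electrons in the balanced equation.
Here Q = [Br-(aq)]^2·[Pd2+(aq)] = 1.43×10^−6 (log Q = −5.844), giving E = +0.17 − (0.0615/2)·(−5.844) = +0.3497 V.
Then ΔG = −nFE = −2 × 96500 × +0.3497 J/mol = −67.5 kJ/mol.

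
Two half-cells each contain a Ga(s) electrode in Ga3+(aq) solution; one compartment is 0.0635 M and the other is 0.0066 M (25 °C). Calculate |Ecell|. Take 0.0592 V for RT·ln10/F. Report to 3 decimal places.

0.019 V

For a concentration cell E°cell = 0, since both electrodes use the same couple.
The compartment with the higher Ga3+(aq) concentration (0.0635 M) acts as the cathode; ions are reduced there and produced at the dilute (0.0066 M) anode.
With n = 3, Ecell = −(0.0592/3)·log([dilute]/[conc]) = −(0.0592/3)·log(0.0066/0.0635) = +0.019 V.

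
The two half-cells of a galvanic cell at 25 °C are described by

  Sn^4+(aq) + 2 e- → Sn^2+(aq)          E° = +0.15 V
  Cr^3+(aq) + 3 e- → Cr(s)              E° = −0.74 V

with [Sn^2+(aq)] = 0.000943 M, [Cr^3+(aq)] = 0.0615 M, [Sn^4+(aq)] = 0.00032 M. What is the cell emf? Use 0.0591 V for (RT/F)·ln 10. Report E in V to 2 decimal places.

Sn⁴⁺/Sn²⁺ is reduced (cathode, E° = +0.15 V) and Cr³⁺/Cr is oxidized (anode).
The standard potential is +0.15 − (−0.74) = +0.89 V and the balanced reaction transfers n = 6 electrons.
For the overall reaction 3 Sn^4+(aq) + 2 Cr(s) → 3 Sn^2+(aq) + 2 Cr^3+(aq), Q = ([Sn^2+(aq)]^3·[Cr^3+(aq)]^2) / [Sn^4+(aq)]^3 = 0.0968, giving log Q = −1.014.
Applying E = E° − (RT ln10/nF)·log Q gives +0.89 − (0.0591/6)(−1.014) = +0.90 V.

+0.90 V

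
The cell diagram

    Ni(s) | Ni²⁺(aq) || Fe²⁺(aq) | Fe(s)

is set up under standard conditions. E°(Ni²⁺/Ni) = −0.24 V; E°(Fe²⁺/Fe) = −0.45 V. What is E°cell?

By convention the left-hand electrode in cell notation is the anode (oxidation) and the right-hand electrode is the cathode (reduction).
E°cell = E°(right) − E°(left) = −0.45 − (−0.24) = −0.21 V.
The negative sign shows that, as written, the cell would require an external voltage to drive the reaction.

−0.21 V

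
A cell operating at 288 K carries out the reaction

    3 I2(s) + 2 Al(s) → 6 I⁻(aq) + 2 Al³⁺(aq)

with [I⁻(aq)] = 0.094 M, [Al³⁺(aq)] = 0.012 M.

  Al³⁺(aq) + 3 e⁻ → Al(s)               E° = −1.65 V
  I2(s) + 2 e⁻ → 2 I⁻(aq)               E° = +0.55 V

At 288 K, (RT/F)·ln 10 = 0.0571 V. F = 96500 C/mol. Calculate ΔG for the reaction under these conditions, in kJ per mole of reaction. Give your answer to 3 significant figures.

With I₂/I⁻ reduced at the cathode, E°cell = +0.55 − (−1.65) = +2.20 V and n = 6.
Here Q = [I⁻(aq)]^6·[Al³⁺(aq)]^2 = 9.93×10^−11 (log Q = −10.003), giving E = +2.20 − (0.0571/6)·(−10.003) = +2.2952 V.
Finally ΔG = −nFE = −(6)(96500 C/mol)(+2.2952 V) = −1330 kJ/mol.

−1330 kJ/mol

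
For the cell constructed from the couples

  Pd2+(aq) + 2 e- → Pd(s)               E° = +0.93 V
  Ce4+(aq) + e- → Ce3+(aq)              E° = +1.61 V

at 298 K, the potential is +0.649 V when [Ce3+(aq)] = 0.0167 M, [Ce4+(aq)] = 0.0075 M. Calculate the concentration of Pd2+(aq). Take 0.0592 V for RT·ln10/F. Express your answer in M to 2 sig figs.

2.2 M

With Ce⁴⁺/Ce³⁺ at the cathode and Pd²⁺/Pd at the anode, E°cell = +1.61 − (+0.93) = +0.68 V (n = 2).
Since E = E° − (0.0592/n)·log Q, log Q = n(E° − E)/0.0592 = 1.047.
For 2 Ce4+(aq) + Pd(s) → 2 Ce3+(aq) + Pd2+(aq), the reaction quotient is Q = ([Ce3+(aq)]^2·[Pd2+(aq)]) / [Ce4+(aq)]^2.
Solving for the unknown gives log [Pd2+(aq)] = 0.352, so [Pd2+(aq)] ≈ 2.2 M.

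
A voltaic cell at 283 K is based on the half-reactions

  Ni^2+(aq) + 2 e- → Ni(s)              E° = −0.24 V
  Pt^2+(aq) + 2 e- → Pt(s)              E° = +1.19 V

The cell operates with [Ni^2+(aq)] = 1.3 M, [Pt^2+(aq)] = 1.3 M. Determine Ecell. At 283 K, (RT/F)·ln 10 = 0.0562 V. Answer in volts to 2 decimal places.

Pt²⁺/Pt is reduced (cathode, E° = +1.19 V) and Ni²⁺/Ni is oxidized (anode).
E°cell = E°cat − E°an = +1.19 − (−0.24) = +1.43 V; n = 2.
The balanced reaction is Pt^2+(aq) + Ni(s) → Pt(s) + Ni^2+(aq), so Q = [Ni^2+(aq)] / [Pt^2+(aq)] = 1 and log Q = 0.000.
By the Nernst equation, E = +1.43 − (0.0562/2)·(0.000) = +1.43 V.

+1.43 V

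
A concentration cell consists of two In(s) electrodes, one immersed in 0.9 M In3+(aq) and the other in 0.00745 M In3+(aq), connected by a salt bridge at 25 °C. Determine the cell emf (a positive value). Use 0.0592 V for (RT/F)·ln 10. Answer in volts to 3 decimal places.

For a concentration cell E°cell = 0, since both electrodes use the same couple.
The compartment with the higher In3+(aq) concentration (0.9 M) acts as the cathode; ions are reduced there and produced at the dilute (0.00745 M) anode.
With n = 3, Ecell = −(0.0592/3)·log([dilute]/[conc]) = −(0.0592/3)·log(0.00745/0.9) = +0.041 V.

0.041 V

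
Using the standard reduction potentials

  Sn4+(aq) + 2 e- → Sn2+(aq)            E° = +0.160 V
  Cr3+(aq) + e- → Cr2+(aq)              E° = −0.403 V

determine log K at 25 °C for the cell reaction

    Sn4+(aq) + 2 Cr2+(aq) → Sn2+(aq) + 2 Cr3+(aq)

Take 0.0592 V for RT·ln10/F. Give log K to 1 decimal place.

log K = 19.0

The Sn⁴⁺/Sn²⁺ couple is reduced (cathode); E°cell = +0.160 − (−0.403) = +0.563 V with n = 2.
At equilibrium E = 0, so log K = nE°cell / 0.0592 = (2)(+0.563) / 0.0592 = 19.0.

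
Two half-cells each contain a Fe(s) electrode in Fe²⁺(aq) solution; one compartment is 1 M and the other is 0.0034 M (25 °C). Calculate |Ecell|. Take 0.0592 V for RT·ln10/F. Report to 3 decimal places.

For a concentration cell E°cell = 0, since both electrodes use the same couple.
The compartment with the higher Fe²⁺(aq) concentration (1 M) acts as the cathode; ions are reduced there and produced at the dilute (0.0034 M) anode.
With n = 2, Ecell = −(0.0592/2)·log([dilute]/[conc]) = −(0.0592/2)·log(0.0034/1) = +0.073 V.

0.073 V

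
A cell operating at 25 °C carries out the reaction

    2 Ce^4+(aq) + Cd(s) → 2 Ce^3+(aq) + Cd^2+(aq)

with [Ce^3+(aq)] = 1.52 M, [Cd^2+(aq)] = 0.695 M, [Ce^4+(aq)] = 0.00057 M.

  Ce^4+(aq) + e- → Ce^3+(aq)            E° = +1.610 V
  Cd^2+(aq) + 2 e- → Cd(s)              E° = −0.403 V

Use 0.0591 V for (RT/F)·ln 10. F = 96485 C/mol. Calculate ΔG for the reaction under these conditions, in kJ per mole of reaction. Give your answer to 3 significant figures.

With Ce⁴⁺/Ce³⁺ reduced at the cathode, E°cell = +1.610 − (−0.403) = +2.013 V and n = 2.
Here Q = ([Ce^3+(aq)]^2·[Cd^2+(aq)]) / [Ce^4+(aq)]^2 = 4.94×10^6 (log Q = 6.694), giving E = +2.013 − (0.0591/2)·(6.694) = +1.8152 V.
Then ΔG = −nFE = −2 × 96485 × +1.8152 J/mol = −350 kJ/mol.

−350 kJ/mol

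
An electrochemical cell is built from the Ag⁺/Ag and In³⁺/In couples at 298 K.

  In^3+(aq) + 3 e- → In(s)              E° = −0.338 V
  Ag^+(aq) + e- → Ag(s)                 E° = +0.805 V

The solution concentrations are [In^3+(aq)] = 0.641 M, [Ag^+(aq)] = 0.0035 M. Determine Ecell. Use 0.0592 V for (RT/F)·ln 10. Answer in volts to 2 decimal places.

+1.00 V

Ag⁺/Ag is reduced (cathode, E° = +0.805 V) and In³⁺/In is oxidized (anode).
E°cell = +0.805 − (−0.338) = +1.143 V, with n = 3 electrons transferred.
The balanced reaction is 3 Ag^+(aq) + In(s) → 3 Ag(s) + In^3+(aq), so Q = [In^3+(aq)] / [Ag^+(aq)]^3 = 1.5×10^7 and log Q = 7.175.
By the Nernst equation, E = +1.143 − (0.0592/3)·(7.175) = +1.00 V.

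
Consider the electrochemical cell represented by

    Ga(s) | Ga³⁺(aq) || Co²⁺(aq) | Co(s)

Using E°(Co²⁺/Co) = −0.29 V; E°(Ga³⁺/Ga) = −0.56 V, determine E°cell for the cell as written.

+0.27 V

By convention the left-hand electrode in cell notation is the anode (oxidation) and the right-hand electrode is the cathode (reduction).
E°cell = E°(right) − E°(left) = −0.29 − (−0.56) = +0.27 V.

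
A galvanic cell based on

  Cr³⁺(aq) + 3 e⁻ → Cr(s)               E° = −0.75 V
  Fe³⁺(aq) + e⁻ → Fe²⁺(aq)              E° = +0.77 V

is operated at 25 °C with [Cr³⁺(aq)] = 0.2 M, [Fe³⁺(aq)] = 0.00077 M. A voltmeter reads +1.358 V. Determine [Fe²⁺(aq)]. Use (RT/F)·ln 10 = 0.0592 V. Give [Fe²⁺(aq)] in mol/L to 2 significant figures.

0.72 M

The Fe³⁺/Fe²⁺ couple has the larger reduction potential, so it is the cathode: E°cell = +0.77 − (−0.75) = +1.52 V and n = 3.
Since E = E° − (0.0592/n)·log Q, log Q = n(E° − E)/0.0592 = 8.209.
For 3 Fe³⁺(aq) + Cr(s) → 3 Fe²⁺(aq) + Cr³⁺(aq), the reaction quotient is Q = ([Fe²⁺(aq)]^3·[Cr³⁺(aq)]) / [Fe³⁺(aq)]^3.
Solving for the unknown gives log [Fe²⁺(aq)] = −0.144, so [Fe²⁺(aq)] ≈ 0.72 M.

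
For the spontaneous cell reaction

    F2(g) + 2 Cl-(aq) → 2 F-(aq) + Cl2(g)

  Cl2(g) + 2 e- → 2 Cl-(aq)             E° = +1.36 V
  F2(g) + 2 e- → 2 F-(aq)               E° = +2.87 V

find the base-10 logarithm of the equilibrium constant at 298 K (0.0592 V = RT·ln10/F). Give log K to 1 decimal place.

The F₂/F⁻ couple is reduced (cathode); E°cell = +2.87 − (+1.36) = +1.51 V with n = 2.
At equilibrium E = 0, so log K = nE°cell / 0.0592 = (2)(+1.51) / 0.0592 = 51.0.

log K = 51.0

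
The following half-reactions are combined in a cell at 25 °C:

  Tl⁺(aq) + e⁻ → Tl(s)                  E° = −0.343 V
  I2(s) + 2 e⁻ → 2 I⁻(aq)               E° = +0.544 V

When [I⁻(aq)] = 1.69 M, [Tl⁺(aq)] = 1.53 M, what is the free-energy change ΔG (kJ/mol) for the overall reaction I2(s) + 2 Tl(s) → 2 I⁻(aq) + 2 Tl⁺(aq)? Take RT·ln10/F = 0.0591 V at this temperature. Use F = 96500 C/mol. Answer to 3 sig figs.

−166 kJ/mol

With I₂/I⁻ reduced at the cathode, E°cell = +0.544 − (−0.343) = +0.887 V and n = 2.
Q = [I⁻(aq)]^2·[Tl⁺(aq)]^2 = 6.69, so log Q = 0.825 and E = +0.887 − (0.0591/2)(0.825) = +0.8626 V.
Then ΔG = −nFE = −2 × 96500 × +0.8626 J/mol = −166 kJ/mol.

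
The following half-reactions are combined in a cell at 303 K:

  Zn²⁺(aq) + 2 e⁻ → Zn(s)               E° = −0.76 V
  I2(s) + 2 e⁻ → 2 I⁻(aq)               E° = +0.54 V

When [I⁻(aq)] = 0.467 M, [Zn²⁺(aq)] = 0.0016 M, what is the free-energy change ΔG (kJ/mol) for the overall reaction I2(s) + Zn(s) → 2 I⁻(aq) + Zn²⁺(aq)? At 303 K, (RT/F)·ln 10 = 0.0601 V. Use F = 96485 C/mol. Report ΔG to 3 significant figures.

−271 kJ/mol

E°cell = +0.54 − (−0.76) = +1.30 V; the balanced reaction transfers n = 2 electrons.
Here Q = [I⁻(aq)]^2·[Zn²⁺(aq)] = 0.000349 (log Q = −3.457), giving E = +1.30 − (0.0601/2)·(−3.457) = +1.4039 V.
ΔG = −nFE = −(2)(96485)(+1.4039) J/mol = −271 kJ/mol.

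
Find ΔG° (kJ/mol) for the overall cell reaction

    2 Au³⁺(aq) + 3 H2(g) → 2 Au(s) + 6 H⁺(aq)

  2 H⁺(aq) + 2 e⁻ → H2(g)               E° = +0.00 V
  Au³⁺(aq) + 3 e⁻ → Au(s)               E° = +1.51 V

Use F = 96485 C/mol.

In the reaction as written Au³⁺(aq) is reduced, so the Au³⁺/Au couple is the cathode and 2H⁺/H₂ is the anode.
E°cell = +1.51 − (+0.00) = +1.51 V; balancing electrons gives n = 6.
ΔG° = −nFE°cell = −(6)(96485)(+1.51) J/mol = −874 kJ/mol.

−874 kJ/mol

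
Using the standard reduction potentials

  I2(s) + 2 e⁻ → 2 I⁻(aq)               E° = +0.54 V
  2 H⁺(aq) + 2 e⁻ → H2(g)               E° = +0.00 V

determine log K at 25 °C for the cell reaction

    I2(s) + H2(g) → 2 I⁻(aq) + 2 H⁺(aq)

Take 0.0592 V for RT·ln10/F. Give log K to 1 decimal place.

The I₂/I⁻ couple is reduced (cathode); E°cell = +0.54 − (+0.00) = +0.54 V with n = 2.
At equilibrium E = 0, so log K = nE°cell / 0.0592 = (2)(+0.54) / 0.0592 = 18.2.

log K = 18.2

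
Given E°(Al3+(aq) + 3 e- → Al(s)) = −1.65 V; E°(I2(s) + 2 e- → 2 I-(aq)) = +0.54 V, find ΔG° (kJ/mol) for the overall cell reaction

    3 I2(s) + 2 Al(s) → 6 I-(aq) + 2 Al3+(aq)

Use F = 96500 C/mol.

−1268 kJ/mol

In the reaction as written I2(s) is reduced, so the I₂/I⁻ couple is the cathode and Al³⁺/Al is the anode.
E°cell = +0.54 − (−1.65) = +2.19 V; balancing electrons gives n = 6.
ΔG° = −nFE°cell = −(6)(96500)(+2.19) J/mol = −1268 kJ/mol.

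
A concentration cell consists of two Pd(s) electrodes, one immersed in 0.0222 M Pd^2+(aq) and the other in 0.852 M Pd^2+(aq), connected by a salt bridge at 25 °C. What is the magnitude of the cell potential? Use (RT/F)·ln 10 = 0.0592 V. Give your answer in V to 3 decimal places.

0.047 V

For a concentration cell E°cell = 0, since both electrodes use the same couple.
The compartment with the higher Pd^2+(aq) concentration (0.852 M) acts as the cathode; ions are reduced there and produced at the dilute (0.0222 M) anode.
With n = 2, Ecell = −(0.0592/2)·log([dilute]/[conc]) = −(0.0592/2)·log(0.0222/0.852) = +0.047 V.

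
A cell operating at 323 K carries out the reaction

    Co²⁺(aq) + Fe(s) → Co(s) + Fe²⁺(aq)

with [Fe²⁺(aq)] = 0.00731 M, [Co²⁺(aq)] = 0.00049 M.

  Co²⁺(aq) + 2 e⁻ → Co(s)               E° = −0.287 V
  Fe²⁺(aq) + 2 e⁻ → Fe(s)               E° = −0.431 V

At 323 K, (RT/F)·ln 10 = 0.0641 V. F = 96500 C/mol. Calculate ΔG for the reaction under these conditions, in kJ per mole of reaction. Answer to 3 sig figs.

−20.5 kJ/mol

E°cell = −0.287 − (−0.431) = +0.144 V; the balanced reaction transfers n = 2 electrons.
Here Q = [Fe²⁺(aq)] / [Co²⁺(aq)] = 14.9 (log Q = 1.174), giving E = +0.144 − (0.0641/2)·(1.174) = +0.1064 V.
Finally ΔG = −nFE = −(2)(96500 C/mol)(+0.1064 V) = −20.5 kJ/mol.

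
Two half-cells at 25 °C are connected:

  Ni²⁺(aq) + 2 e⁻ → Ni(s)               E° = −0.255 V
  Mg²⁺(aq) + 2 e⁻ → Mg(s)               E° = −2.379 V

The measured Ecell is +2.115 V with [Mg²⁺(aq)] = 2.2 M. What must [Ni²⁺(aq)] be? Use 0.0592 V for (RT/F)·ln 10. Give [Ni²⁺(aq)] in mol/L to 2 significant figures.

The Ni²⁺/Ni couple has the larger reduction potential, so it is the cathode: E°cell = −0.255 − (−2.379) = +2.124 V and n = 2.
Since E = E° − (0.0592/n)·log Q, log Q = n(E° − E)/0.0592 = 0.304.
The balanced reaction is Ni²⁺(aq) + Mg(s) → Ni(s) + Mg²⁺(aq), so Q = [Mg²⁺(aq)] / [Ni²⁺(aq)].
Isolating [Ni²⁺(aq)] in Q = 10^{0.304} yields log [Ni²⁺(aq)] = 0.038, i.e. 1.1 M.

1.1 M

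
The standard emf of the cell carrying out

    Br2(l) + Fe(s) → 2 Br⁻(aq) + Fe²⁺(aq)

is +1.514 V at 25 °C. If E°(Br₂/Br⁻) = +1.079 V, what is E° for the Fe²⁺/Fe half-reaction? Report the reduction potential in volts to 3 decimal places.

In the reaction as written the Br₂/Br⁻ couple is reduced (cathode) and Fe²⁺/Fe is oxidized (anode), so E°cell = E°(Br₂/Br⁻) − E°(Fe²⁺/Fe).
E°(Fe²⁺/Fe) = E°(cathode) − E°cell = +1.079 − (+1.514) = −0.435 V.

−0.435 V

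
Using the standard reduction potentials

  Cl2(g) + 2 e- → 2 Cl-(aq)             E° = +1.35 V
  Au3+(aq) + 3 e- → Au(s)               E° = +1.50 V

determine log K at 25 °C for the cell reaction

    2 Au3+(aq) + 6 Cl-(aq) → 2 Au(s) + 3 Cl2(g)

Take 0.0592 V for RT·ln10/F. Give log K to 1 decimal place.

The Au³⁺/Au couple is reduced (cathode); E°cell = +1.50 − (+1.35) = +0.15 V with n = 6.
At equilibrium E = 0, so log K = nE°cell / 0.0592 = (6)(+0.15) / 0.0592 = 15.2.

log K = 15.2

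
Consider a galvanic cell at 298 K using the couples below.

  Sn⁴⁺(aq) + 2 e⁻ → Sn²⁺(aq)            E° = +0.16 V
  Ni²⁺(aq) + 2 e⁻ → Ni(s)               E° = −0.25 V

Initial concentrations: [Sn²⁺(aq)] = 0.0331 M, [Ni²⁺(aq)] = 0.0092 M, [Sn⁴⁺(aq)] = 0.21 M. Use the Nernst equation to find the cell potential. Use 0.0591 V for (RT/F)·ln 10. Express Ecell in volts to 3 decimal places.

+0.494 V

Since E°(Sn⁴⁺/Sn²⁺) > E°(Ni²⁺/Ni), Sn⁴⁺/Sn²⁺ serves as the cathode.
E°cell = +0.16 − (−0.25) = +0.41 V, with n = 2 electrons transferred.
For the overall reaction Sn⁴⁺(aq) + Ni(s) → Sn²⁺(aq) + Ni²⁺(aq), Q = ([Sn²⁺(aq)]·[Ni²⁺(aq)]) / [Sn⁴⁺(aq)] = 0.00145, giving log Q = −2.839.
By the Nernst equation, E = +0.41 − (0.0591/2)·(−2.839) = +0.494 V.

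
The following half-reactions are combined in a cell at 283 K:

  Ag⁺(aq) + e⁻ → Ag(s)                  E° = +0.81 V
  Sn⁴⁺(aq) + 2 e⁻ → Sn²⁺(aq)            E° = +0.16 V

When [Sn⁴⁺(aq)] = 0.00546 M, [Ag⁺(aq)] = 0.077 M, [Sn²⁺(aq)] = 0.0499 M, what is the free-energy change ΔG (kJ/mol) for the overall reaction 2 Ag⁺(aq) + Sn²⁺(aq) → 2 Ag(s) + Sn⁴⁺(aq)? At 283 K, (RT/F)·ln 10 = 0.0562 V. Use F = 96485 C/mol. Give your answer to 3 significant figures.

−119 kJ/mol

The standard cell potential is +0.81 − (+0.16) = +0.65 V, with n = 2 electrons in the balanced equation.
The reaction quotient is [Sn⁴⁺(aq)] / ([Ag⁺(aq)]^2·[Sn²⁺(aq)]) = 18.5; by Nernst, E = +0.65 − (0.0562/2)(1.266) = +0.6144 V.
Finally ΔG = −nFE = −(2)(96485 C/mol)(+0.6144 V) = −119 kJ/mol.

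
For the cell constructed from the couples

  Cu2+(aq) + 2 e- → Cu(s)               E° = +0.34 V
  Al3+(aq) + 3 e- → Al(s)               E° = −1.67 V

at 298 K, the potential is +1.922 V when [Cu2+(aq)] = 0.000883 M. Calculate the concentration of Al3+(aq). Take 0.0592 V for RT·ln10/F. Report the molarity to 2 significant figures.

The Cu²⁺/Cu couple has the larger reduction potential, so it is the cathode: E°cell = +0.34 − (−1.67) = +2.01 V and n = 6.
From the Nernst equation, log Q = n(E° − E)/0.0592 = 6·(+2.01 − (+1.922))/0.0592 = 8.919.
For 3 Cu2+(aq) + 2 Al(s) → 3 Cu(s) + 2 Al3+(aq), the reaction quotient is Q = [Al3+(aq)]^2 / [Cu2+(aq)]^3.
Substituting the known concentrations and solving, log [Al3+(aq)] = −0.122 and [Al3+(aq)] = 0.76 M.

0.76 M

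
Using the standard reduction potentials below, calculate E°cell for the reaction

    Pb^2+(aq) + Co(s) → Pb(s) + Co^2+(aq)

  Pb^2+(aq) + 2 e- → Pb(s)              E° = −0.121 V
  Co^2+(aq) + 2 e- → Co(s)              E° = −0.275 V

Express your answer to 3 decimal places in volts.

+0.154 V

Pb^2+(aq) gains electrons, so the Pb²⁺/Pb couple is the cathode; the Co²⁺/Co couple is the anode.
E°cell = E°(cathode) − E°(anode) = −0.121 − (−0.275) = +0.154 V.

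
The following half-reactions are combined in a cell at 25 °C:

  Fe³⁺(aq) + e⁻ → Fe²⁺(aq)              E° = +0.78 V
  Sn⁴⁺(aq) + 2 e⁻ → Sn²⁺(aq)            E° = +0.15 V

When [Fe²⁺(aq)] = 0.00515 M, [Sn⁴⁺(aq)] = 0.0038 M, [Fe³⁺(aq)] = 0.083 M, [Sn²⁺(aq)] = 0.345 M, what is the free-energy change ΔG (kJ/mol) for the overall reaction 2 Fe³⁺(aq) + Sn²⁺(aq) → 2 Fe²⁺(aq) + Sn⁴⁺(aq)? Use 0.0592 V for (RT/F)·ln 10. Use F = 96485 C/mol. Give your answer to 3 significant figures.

−147 kJ/mol

E°cell = +0.78 − (+0.15) = +0.63 V; the balanced reaction transfers n = 2 electrons.
Here Q = ([Fe²⁺(aq)]^2·[Sn⁴⁺(aq)]) / ([Fe³⁺(aq)]^2·[Sn²⁺(aq)]) = 4.24×10^−5 (log Q = −4.373), giving E = +0.63 − (0.0592/2)·(−4.373) = +0.7594 V.
Finally ΔG = −nFE = −(2)(96485 C/mol)(+0.7594 V) = −147 kJ/mol.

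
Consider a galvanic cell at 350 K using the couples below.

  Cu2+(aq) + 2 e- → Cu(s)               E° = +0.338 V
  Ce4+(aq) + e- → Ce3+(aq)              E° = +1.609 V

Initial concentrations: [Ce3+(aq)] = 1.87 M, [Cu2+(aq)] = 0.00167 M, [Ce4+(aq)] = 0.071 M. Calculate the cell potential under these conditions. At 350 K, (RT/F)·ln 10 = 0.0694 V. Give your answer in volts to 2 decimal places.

+1.27 V

Since E°(Ce⁴⁺/Ce³⁺) > E°(Cu²⁺/Cu), Ce⁴⁺/Ce³⁺ serves as the cathode.
E°cell = E°cat − E°an = +1.609 − (+0.338) = +1.271 V; n = 2.
Balancing gives 2 Ce4+(aq) + Cu(s) → 2 Ce3+(aq) + Cu2+(aq); hence Q = ([Ce3+(aq)]^2·[Cu2+(aq)]) / [Ce4+(aq)]^2 = 1.16 (log Q = 0.064).
E = E° − (0.0694/n)·log Q = +1.271 − (0.0694/2)(0.064) = +1.27 V.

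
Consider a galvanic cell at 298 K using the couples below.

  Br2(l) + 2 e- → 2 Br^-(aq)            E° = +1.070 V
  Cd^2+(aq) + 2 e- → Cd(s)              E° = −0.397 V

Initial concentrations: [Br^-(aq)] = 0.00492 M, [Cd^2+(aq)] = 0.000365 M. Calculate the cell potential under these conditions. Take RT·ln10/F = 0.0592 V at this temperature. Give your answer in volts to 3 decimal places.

The Br₂/Br⁻ couple has the more positive E°, so it is the cathode; Cd²⁺/Cd is the anode.
E°cell = E°cat − E°an = +1.070 − (−0.397) = +1.467 V; n = 2.
For the overall reaction Br2(l) + Cd(s) → 2 Br^-(aq) + Cd^2+(aq), Q = [Br^-(aq)]^2·[Cd^2+(aq)] = 8.84×10^−9, giving log Q = −8.054.
By the Nernst equation, E = +1.467 − (0.0592/2)·(−8.054) = +1.705 V.

+1.705 V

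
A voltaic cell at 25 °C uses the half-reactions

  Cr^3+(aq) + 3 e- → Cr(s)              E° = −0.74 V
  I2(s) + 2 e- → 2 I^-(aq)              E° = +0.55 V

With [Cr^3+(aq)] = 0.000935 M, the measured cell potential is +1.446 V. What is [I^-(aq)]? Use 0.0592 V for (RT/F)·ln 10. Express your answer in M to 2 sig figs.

0.024 M

With I₂/I⁻ at the cathode and Cr³⁺/Cr at the anode, E°cell = +0.55 − (−0.74) = +1.29 V (n = 6).
Since E = E° − (0.0592/n)·log Q, log Q = n(E° − E)/0.0592 = −15.811.
For 3 I2(s) + 2 Cr(s) → 6 I^-(aq) + 2 Cr^3+(aq), the reaction quotient is Q = [I^-(aq)]^6·[Cr^3+(aq)]^2.
Solving for the unknown gives log [I^-(aq)] = −1.625, so [I^-(aq)] ≈ 0.024 M.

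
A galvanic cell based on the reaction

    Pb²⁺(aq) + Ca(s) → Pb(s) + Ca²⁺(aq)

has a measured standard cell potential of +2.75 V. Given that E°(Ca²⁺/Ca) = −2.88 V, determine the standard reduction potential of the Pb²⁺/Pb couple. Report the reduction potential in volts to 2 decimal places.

−0.13 V

In the reaction as written the Pb²⁺/Pb couple is reduced (cathode) and Ca²⁺/Ca is oxidized (anode), so E°cell = E°(Pb²⁺/Pb) − E°(Ca²⁺/Ca).
E°(Pb²⁺/Pb) = E°cell + E°(anode) = +2.75 + (−2.88) = −0.13 V.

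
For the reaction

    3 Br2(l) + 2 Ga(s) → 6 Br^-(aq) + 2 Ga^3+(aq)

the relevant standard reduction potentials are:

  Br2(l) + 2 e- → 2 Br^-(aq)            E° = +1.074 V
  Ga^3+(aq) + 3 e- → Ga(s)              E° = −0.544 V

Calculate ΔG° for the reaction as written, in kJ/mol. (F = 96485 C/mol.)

−937 kJ/mol

In the reaction as written Br2(l) is reduced, so the Br₂/Br⁻ couple is the cathode and Ga³⁺/Ga is the anode.
E°cell = +1.074 − (−0.544) = +1.618 V; balancing electrons gives n = 6.
ΔG° = −nFE°cell = −(6)(96485)(+1.618) J/mol = −937 kJ/mol.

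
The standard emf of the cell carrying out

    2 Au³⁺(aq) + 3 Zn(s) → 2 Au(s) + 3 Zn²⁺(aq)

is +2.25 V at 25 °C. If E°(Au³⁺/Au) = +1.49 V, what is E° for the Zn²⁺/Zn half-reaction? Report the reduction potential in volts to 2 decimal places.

−0.76 V

In the reaction as written the Au³⁺/Au couple is reduced (cathode) and Zn²⁺/Zn is oxidized (anode), so E°cell = E°(Au³⁺/Au) − E°(Zn²⁺/Zn).
E°(Zn²⁺/Zn) = E°(cathode) − E°cell = +1.49 − (+2.25) = −0.76 V.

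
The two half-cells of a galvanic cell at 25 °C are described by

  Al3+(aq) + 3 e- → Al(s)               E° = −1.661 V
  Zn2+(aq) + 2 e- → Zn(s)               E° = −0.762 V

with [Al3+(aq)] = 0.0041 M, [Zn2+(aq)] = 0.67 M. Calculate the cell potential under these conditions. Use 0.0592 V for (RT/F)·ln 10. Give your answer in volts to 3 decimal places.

The Zn²⁺/Zn couple has the more positive E°, so it is the cathode; Al³⁺/Al is the anode.
E°cell = −0.762 − (−1.661) = +0.899 V, with n = 6 electrons transferred.
Balancing gives 3 Zn2+(aq) + 2 Al(s) → 3 Zn(s) + 2 Al3+(aq); hence Q = [Al3+(aq)]^2 / [Zn2+(aq)]^3 = 5.59×10^−5 (log Q = −4.253).
Applying E = E° − (RT ln10/nF)·log Q gives +0.899 − (0.0592/6)(−4.253) = +0.941 V.

+0.941 V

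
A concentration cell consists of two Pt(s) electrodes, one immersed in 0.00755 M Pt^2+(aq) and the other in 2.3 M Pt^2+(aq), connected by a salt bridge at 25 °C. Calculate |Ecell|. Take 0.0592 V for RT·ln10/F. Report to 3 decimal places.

For a concentration cell E°cell = 0, since both electrodes use the same couple.
The compartment with the higher Pt^2+(aq) concentration (2.3 M) acts as the cathode; ions are reduced there and produced at the dilute (0.00755 M) anode.
With n = 2, Ecell = −(0.0592/2)·log([dilute]/[conc]) = −(0.0592/2)·log(0.00755/2.3) = +0.074 V.

0.074 V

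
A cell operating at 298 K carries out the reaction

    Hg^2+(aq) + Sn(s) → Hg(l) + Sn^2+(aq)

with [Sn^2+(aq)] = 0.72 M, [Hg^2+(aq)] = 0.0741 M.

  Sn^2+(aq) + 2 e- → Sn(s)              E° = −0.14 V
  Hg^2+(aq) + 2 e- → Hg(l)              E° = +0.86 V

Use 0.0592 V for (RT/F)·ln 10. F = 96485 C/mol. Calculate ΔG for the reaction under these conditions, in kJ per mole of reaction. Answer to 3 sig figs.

−187 kJ/mol

The standard cell potential is +0.86 − (−0.14) = +1.00 V, with n = 2 electrons in the balanced equation.
Here Q = [Sn^2+(aq)] / [Hg^2+(aq)] = 9.72 (log Q = 0.988), giving E = +1.00 − (0.0592/2)·(0.988) = +0.9708 V.
Finally ΔG = −nFE = −(2)(96485 C/mol)(+0.9708 V) = −187 kJ/mol.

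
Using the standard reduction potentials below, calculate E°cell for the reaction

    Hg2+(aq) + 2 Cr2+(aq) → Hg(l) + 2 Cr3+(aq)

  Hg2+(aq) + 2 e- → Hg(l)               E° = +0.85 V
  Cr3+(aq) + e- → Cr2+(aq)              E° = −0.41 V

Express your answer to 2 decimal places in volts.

In the reaction as written, Hg2+(aq) is reduced (cathode) and Cr3+(aq) is produced by oxidation at the anode.
E°cell = E°(cathode) − E°(anode) = +0.85 − (−0.41) = +1.26 V.

+1.26 V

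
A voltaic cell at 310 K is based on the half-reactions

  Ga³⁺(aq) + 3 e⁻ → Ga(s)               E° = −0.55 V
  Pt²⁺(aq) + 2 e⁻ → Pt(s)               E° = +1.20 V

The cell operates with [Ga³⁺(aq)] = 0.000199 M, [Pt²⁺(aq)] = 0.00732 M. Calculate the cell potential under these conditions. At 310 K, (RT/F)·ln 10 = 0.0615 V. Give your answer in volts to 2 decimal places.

The Pt²⁺/Pt couple has the more positive E°, so it is the cathode; Ga³⁺/Ga is the anode.
E°cell = E°cat − E°an = +1.20 − (−0.55) = +1.75 V; n = 6.
The balanced reaction is 3 Pt²⁺(aq) + 2 Ga(s) → 3 Pt(s) + 2 Ga³⁺(aq), so Q = [Ga³⁺(aq)]^2 / [Pt²⁺(aq)]^3 = 0.101 and log Q = −0.996.
Applying E = E° − (RT ln10/nF)·log Q gives +1.75 − (0.0615/6)(−0.996) = +1.76 V.

+1.76 V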